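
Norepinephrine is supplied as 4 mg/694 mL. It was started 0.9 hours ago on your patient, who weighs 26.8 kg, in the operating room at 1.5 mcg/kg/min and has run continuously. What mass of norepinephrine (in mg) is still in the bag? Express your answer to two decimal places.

1.83 mg

Dose = 1.5 mcg/kg/min × 26.8 kg = 40.2 mcg/min
40.2 mcg/min × 60 min/hr = 2412 mcg/hr
Concentration = 4 mg ÷ 694 mL = 0.005763689 mg/mL = 5.763689 mcg/mL
Rate = 2412 mcg/hr ÷ 5.763689 mcg/mL = 418.482 mL/hr
Volume infused = 418.482 mL/hr × 0.9 hr = 376.6338 mL
Volume remaining = 694 − 376.6338 = 317.3662 mL
Drug remaining = 317.3662 mL × 5.763689 mcg/mL = 1829.2 mcg = 1.8292 mg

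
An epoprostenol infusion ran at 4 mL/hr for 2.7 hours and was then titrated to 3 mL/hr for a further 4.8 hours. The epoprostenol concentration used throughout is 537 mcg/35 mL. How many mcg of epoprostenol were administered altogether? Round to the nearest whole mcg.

Concentration = 537 mcg ÷ 35 mL = 15.34286 mcg/mL
Stage 1: 4 mL/hr × 2.7 hr = 10.8 mL → 10.8 mL × 15.34286 mcg/mL = 165.7029 mcg
Stage 2: 3 mL/hr × 4.8 hr = 14.4 mL → 14.4 mL × 15.34286 mcg/mL = 220.9371 mcg
Total = 165.7029 + 220.9371 = 386.64 mcg

387 mcg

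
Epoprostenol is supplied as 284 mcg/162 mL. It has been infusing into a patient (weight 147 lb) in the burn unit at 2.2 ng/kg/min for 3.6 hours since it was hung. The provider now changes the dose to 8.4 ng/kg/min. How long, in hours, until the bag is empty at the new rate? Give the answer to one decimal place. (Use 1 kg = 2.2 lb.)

7.5 hours

Initial rate:
Weight = 147 lb ÷ 2.2 lb/kg = 66.81818 kg
Dose = 2.2 ng/kg/min × 66.81818 kg = 147 ng/min
147 ng/min × 60 min/hr = 8820 ng/hr
Concentration = 284 mcg ÷ 162 mL = 1.753086 mcg/mL = 1753.086 ng/mL
Rate = 8820 ng/hr ÷ 1753.086 ng/mL = 5.031127 mL/hr
Volume infused so far = 5.031127 mL/hr × 3.6 hr = 18.11206 mL
Volume remaining = 162 − 18.11206 = 143.8879 mL
New rate:
Dose = 8.4 ng/kg/min × 66.81818 kg = 561.2727 ng/min
561.2727 ng/min × 60 min/hr = 33676.36 ng/hr
Rate = 33676.36 ng/hr ÷ 1753.086 ng/mL = 19.20976 mL/hr
Time remaining = 143.8879 mL ÷ 19.20976 mL/hr = 7.490357 hr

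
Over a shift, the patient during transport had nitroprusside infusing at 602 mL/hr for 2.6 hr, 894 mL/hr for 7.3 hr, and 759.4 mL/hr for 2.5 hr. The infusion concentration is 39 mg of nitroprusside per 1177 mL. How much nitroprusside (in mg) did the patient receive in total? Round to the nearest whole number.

Concentration = 39 mg ÷ 1177 mL = 0.03313509 mg/mL
Stage 1: 602 mL/hr × 2.6 hr = 1565.2 mL → 1565.2 mL × 0.03313509 mg/mL = 51.86304 mg
Stage 2: 894 mL/hr × 7.3 hr = 6526.2 mL → 6526.2 mL × 0.03313509 mg/mL = 216.2462 mg
Stage 3: 759.4 mL/hr × 2.5 hr = 1898.5 mL → 1898.5 mL × 0.03313509 mg/mL = 62.90697 mg
Total = 51.86304 + 216.2462 + 62.90697 = 331.0162 mg

331 mg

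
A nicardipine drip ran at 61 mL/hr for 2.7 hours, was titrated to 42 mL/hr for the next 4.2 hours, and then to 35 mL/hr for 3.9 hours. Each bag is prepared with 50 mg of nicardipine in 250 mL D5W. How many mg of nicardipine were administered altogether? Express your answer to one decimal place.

Concentration = 50 mg ÷ 250 mL = 0.2 mg/mL
Stage 1: 61 mL/hr × 2.7 hr = 164.7 mL → 164.7 mL × 0.2 mg/mL = 32.94 mg
Stage 2: 42 mL/hr × 4.2 hr = 176.4 mL → 176.4 mL × 0.2 mg/mL = 35.28 mg
Stage 3: 35 mL/hr × 3.9 hr = 136.5 mL → 136.5 mL × 0.2 mg/mL = 27.3 mg
Total = 32.94 + 35.28 + 27.3 = 95.52 mg

95.5 mg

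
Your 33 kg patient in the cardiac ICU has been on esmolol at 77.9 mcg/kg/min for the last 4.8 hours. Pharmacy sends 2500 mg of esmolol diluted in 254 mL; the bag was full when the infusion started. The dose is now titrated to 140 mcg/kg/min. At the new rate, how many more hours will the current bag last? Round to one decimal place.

Initial rate:
Dose = 77.9 mcg/kg/min × 33 kg = 2570.7 mcg/min
2570.7 mcg/min × 60 min/hr = 154242 mcg/hr
Concentration = 2500 mg ÷ 254 mL = 9.84252 mg/mL = 9842.52 mcg/mL
Rate = 154242 mcg/hr ÷ 9842.52 mcg/mL = 15.67099 mL/hr
Volume infused so far = 15.67099 mL/hr × 4.8 hr = 75.22074 mL
Volume remaining = 254 − 75.22074 = 178.7793 mL
New rate:
Dose = 140 mcg/kg/min × 33 kg = 4620 mcg/min
4620 mcg/min × 60 min/hr = 277200 mcg/hr
Rate = 277200 mcg/hr ÷ 9842.52 mcg/mL = 28.16352 mL/hr
Time remaining = 178.7793 mL ÷ 28.16352 mL/hr = 6.347902 hr

6.3 hours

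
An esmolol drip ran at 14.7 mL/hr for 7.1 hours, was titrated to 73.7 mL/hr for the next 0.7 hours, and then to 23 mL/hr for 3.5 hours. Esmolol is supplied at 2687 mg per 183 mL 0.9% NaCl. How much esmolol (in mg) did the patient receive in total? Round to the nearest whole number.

3472 mg

Concentration = 2687 mg ÷ 183 mL = 14.68306 mg/mL
Stage 1: 14.7 mL/hr × 7.1 hr = 104.37 mL → 104.37 mL × 14.68306 mg/mL = 1532.471 mg
Stage 2: 73.7 mL/hr × 0.7 hr = 51.59 mL → 51.59 mL × 14.68306 mg/mL = 757.4991 mg
Stage 3: 23 mL/hr × 3.5 hr = 80.5 mL → 80.5 mL × 14.68306 mg/mL = 1181.986 mg
Total = 1532.471 + 757.4991 + 1181.986 = 3471.956 mg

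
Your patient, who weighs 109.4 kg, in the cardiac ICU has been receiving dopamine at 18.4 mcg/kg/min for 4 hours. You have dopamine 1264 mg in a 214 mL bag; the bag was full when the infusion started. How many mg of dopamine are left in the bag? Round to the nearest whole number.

781 mg

Dose = 18.4 mcg/kg/min × 109.4 kg = 2012.96 mcg/min
2012.96 mcg/min × 60 min/hr = 120777.6 mcg/hr
Concentration = 1264 mg ÷ 214 mL = 5.906542 mg/mL = 5906.542 mcg/mL
Rate = 120777.6 mcg/hr ÷ 5906.542 mcg/mL = 20.44811 mL/hr
Volume infused = 20.44811 mL/hr × 4 hr = 81.79243 mL
Volume remaining = 214 − 81.79243 = 132.2076 mL
Drug remaining = 132.2076 mL × 5906.542 mcg/mL = 780889.6 mcg = 780.8896 mg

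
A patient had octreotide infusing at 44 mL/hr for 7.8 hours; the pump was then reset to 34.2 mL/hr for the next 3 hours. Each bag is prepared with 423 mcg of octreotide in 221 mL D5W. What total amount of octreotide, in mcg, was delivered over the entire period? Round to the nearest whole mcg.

Concentration = 423 mcg ÷ 221 mL = 1.914027 mcg/mL
Stage 1: 44 mL/hr × 7.8 hr = 343.2 mL → 343.2 mL × 1.914027 mcg/mL = 656.8941 mcg
Stage 2: 34.2 mL/hr × 3 hr = 102.6 mL → 102.6 mL × 1.914027 mcg/mL = 196.3792 mcg
Total = 656.8941 + 196.3792 = 853.2733 mcg

853 mcg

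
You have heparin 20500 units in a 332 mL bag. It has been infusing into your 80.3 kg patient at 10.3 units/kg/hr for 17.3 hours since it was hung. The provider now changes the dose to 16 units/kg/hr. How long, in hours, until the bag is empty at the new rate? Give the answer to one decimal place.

Initial rate:
Dose = 10.3 units/kg/hr × 80.3 kg = 827.09 units/hr
Concentration = 20500 units ÷ 332 mL = 61.74699 units/mL
Rate = 827.09 units/hr ÷ 61.74699 units/mL = 13.39482 mL/hr
Volume infused so far = 13.39482 mL/hr × 17.3 hr = 231.7304 mL
Volume remaining = 332 − 231.7304 = 100.2696 mL
New rate:
Dose = 16 units/kg/hr × 80.3 kg = 1284.8 units/hr
Rate = 1284.8 units/hr ÷ 61.74699 units/mL = 20.80749 mL/hr
Time remaining = 100.2696 mL ÷ 20.80749 mL/hr = 4.818916 hr

4.8 hours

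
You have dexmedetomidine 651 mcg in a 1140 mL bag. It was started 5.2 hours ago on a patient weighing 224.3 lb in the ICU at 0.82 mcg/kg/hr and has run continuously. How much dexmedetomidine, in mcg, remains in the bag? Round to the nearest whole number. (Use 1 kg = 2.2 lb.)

Weight = 224.3 lb ÷ 2.2 lb/kg = 101.9545 kg
Dose = 0.82 mcg/kg/hr × 101.9545 kg = 83.60273 mcg/hr
Concentration = 651 mcg ÷ 1140 mL = 0.5710526 mcg/mL
Rate = 83.60273 mcg/hr ÷ 0.5710526 mcg/mL = 146.4011 mL/hr
Volume infused = 146.4011 mL/hr × 5.2 hr = 761.2857 mL
Volume remaining = 1140 − 761.2857 = 378.7143 mL
Drug remaining = 378.7143 mL × 0.5710526 mcg/mL = 216.2658 mcg

216 mcg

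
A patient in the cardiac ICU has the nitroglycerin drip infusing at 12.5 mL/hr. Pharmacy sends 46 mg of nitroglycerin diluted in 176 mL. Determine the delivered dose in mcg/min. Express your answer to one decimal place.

Concentration = 46 mg ÷ 176 mL = 0.2613636 mg/mL = 261.3636 mcg/mL
Drug rate = 12.5 mL/hr × 261.3636 mcg/mL = 3267.045 mcg/hr
3267.045 mcg/hr ÷ 60 min/hr = 54.45076 mcg/min

54.5 mcg/min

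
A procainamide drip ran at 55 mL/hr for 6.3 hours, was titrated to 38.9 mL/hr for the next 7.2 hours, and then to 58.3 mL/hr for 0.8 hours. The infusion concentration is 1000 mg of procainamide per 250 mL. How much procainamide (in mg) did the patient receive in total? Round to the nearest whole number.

2693 mg

Concentration = 1000 mg ÷ 250 mL = 4 mg/mL
Stage 1: 55 mL/hr × 6.3 hr = 346.5 mL → 346.5 mL × 4 mg/mL = 1386 mg
Stage 2: 38.9 mL/hr × 7.2 hr = 280.08 mL → 280.08 mL × 4 mg/mL = 1120.32 mg
Stage 3: 58.3 mL/hr × 0.8 hr = 46.64 mL → 46.64 mL × 4 mg/mL = 186.56 mg
Total = 1386 + 1120.32 + 186.56 = 2692.88 mg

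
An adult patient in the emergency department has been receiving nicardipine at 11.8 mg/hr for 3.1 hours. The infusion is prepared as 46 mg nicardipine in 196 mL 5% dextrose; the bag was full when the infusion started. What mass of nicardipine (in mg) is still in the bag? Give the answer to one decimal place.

9.4 mg

Concentration = 46 mg ÷ 196 mL = 0.2346939 mg/mL
Rate = 11.8 mg/hr ÷ 0.2346939 mg/mL = 50.27826 mL/hr
Volume infused = 50.27826 mL/hr × 3.1 hr = 155.8626 mL
Volume remaining = 196 − 155.8626 = 40.13739 mL
Drug remaining = 40.13739 mL × 0.2346939 mg/mL = 9.42 mg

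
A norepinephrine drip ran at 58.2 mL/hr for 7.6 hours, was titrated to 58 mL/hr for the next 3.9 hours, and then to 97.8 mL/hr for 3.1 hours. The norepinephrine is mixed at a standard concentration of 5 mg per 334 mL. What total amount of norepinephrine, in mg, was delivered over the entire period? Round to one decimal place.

14.5 mg

Concentration = 5 mg ÷ 334 mL = 0.01497006 mg/mL
Stage 1: 58.2 mL/hr × 7.6 hr = 442.32 mL → 442.32 mL × 0.01497006 mg/mL = 6.621557 mg
Stage 2: 58 mL/hr × 3.9 hr = 226.2 mL → 226.2 mL × 0.01497006 mg/mL = 3.386228 mg
Stage 3: 97.8 mL/hr × 3.1 hr = 303.18 mL → 303.18 mL × 0.01497006 mg/mL = 4.538623 mg
Total = 6.621557 + 3.386228 + 4.538623 = 14.54641 mg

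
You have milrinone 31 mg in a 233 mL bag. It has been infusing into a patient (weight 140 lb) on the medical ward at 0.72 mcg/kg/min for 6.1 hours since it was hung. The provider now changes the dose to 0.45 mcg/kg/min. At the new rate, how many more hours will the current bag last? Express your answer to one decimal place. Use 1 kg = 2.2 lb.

8.3 hours

Initial rate:
Weight = 140 lb ÷ 2.2 lb/kg = 63.63636 kg
Dose = 0.72 mcg/kg/min × 63.63636 kg = 45.81818 mcg/min
45.81818 mcg/min × 60 min/hr = 2749.091 mcg/hr
Concentration = 31 mg ÷ 233 mL = 0.1330472 mg/mL = 133.0472 mcg/mL
Rate = 2749.091 mcg/hr ÷ 133.0472 mcg/mL = 20.66252 mL/hr
Volume infused so far = 20.66252 mL/hr × 6.1 hr = 126.0414 mL
Volume remaining = 233 − 126.0414 = 106.9586 mL
New rate:
Dose = 0.45 mcg/kg/min × 63.63636 kg = 28.63636 mcg/min
28.63636 mcg/min × 60 min/hr = 1718.182 mcg/hr
Rate = 1718.182 mcg/hr ÷ 133.0472 mcg/mL = 12.91408 mL/hr
Time remaining = 106.9586 mL ÷ 12.91408 mL/hr = 8.282328 hr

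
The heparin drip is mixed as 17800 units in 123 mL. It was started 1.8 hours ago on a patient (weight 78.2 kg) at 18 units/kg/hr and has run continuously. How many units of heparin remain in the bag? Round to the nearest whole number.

15266 units

Dose = 18 units/kg/hr × 78.2 kg = 1407.6 units/hr
Concentration = 17800 units ÷ 123 mL = 144.7154 units/mL
Rate = 1407.6 units/hr ÷ 144.7154 units/mL = 9.726674 mL/hr
Volume infused = 9.726674 mL/hr × 1.8 hr = 17.50801 mL
Volume remaining = 123 − 17.50801 = 105.492 mL
Drug remaining = 105.492 mL × 144.7154 units/mL = 15266.32 units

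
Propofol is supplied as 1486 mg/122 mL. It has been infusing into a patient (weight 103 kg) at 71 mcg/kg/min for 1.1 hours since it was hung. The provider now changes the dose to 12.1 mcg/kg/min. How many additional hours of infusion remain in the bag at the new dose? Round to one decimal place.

Initial rate:
Dose = 71 mcg/kg/min × 103 kg = 7313 mcg/min
7313 mcg/min × 60 min/hr = 438780 mcg/hr
Concentration = 1486 mg ÷ 122 mL = 12.18033 mg/mL = 12180.33 mcg/mL
Rate = 438780 mcg/hr ÷ 12180.33 mcg/mL = 36.02366 mL/hr
Volume infused so far = 36.02366 mL/hr × 1.1 hr = 39.62603 mL
Volume remaining = 122 − 39.62603 = 82.37397 mL
New rate:
Dose = 12.1 mcg/kg/min × 103 kg = 1246.3 mcg/min
1246.3 mcg/min × 60 min/hr = 74778 mcg/hr
Rate = 74778 mcg/hr ÷ 12180.33 mcg/mL = 6.139244 mL/hr
Time remaining = 82.37397 mL ÷ 6.139244 mL/hr = 13.41761 hr

13.4 hours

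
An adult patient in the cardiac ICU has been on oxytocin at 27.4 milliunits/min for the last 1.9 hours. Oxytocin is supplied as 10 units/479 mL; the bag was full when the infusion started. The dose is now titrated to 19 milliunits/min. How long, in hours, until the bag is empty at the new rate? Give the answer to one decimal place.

Initial rate:
27.4 milliunits/min × 60 min/hr = 1644 milliunits/hr
Concentration = 10 units ÷ 479 mL = 0.02087683 units/mL = 20.87683 milliunits/mL
Rate = 1644 milliunits/hr ÷ 20.87683 milliunits/mL = 78.7476 mL/hr
Volume infused so far = 78.7476 mL/hr × 1.9 hr = 149.6204 mL
Volume remaining = 479 − 149.6204 = 329.3796 mL
New rate:
19 milliunits/min × 60 min/hr = 1140 milliunits/hr
Rate = 1140 milliunits/hr ÷ 20.87683 milliunits/mL = 54.606 mL/hr
Time remaining = 329.3796 mL ÷ 54.606 mL/hr = 6.03193 hr

6.0 hours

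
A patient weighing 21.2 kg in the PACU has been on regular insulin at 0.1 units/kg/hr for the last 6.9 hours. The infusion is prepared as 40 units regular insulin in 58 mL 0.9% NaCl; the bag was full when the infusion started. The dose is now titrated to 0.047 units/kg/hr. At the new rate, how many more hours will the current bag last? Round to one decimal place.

Initial rate:
Dose = 0.1 units/kg/hr × 21.2 kg = 2.12 units/hr
Concentration = 40 units ÷ 58 mL = 0.6896552 units/mL
Rate = 2.12 units/hr ÷ 0.6896552 units/mL = 3.074 mL/hr
Volume infused so far = 3.074 mL/hr × 6.9 hr = 21.2106 mL
Volume remaining = 58 − 21.2106 = 36.7894 mL
New rate:
Dose = 0.047 units/kg/hr × 21.2 kg = 0.9964 units/hr
Rate = 0.9964 units/hr ÷ 0.6896552 units/mL = 1.44478 mL/hr
Time remaining = 36.7894 mL ÷ 1.44478 mL/hr = 25.46367 hr

25.5 hours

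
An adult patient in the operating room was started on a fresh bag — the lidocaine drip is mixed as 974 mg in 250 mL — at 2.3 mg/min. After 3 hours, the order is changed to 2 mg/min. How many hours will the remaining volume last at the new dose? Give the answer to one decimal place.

4.7 hours

Initial rate:
2.3 mg/min × 60 min/hr = 138 mg/hr
Concentration = 974 mg ÷ 250 mL = 3.896 mg/mL
Rate = 138 mg/hr ÷ 3.896 mg/mL = 35.42094 mL/hr
Volume infused so far = 35.42094 mL/hr × 3 hr = 106.2628 mL
Volume remaining = 250 − 106.2628 = 143.7372 mL
New rate:
2 mg/min × 60 min/hr = 120 mg/hr
Rate = 120 mg/hr ÷ 3.896 mg/mL = 30.80082 mL/hr
Time remaining = 143.7372 mL ÷ 30.80082 mL/hr = 4.666667 hr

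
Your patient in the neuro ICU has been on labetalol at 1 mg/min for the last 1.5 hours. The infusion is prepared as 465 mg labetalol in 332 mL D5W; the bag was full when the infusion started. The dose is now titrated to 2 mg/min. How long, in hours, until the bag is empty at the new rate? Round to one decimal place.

3.1 hours

Initial rate:
1 mg/min × 60 min/hr = 60 mg/hr
Concentration = 465 mg ÷ 332 mL = 1.400602 mg/mL
Rate = 60 mg/hr ÷ 1.400602 mg/mL = 42.83871 mL/hr
Volume infused so far = 42.83871 mL/hr × 1.5 hr = 64.25806 mL
Volume remaining = 332 − 64.25806 = 267.7419 mL
New rate:
2 mg/min × 60 min/hr = 120 mg/hr
Rate = 120 mg/hr ÷ 1.400602 mg/mL = 85.67742 mL/hr
Time remaining = 267.7419 mL ÷ 85.67742 mL/hr = 3.125 hr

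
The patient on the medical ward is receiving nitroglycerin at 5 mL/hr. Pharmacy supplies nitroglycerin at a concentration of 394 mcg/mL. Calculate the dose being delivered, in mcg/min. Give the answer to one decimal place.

32.8 mcg/min

Drug rate = 5 mL/hr × 394 mcg/mL = 1970 mcg/hr
1970 mcg/hr ÷ 60 min/hr = 32.83333 mcg/min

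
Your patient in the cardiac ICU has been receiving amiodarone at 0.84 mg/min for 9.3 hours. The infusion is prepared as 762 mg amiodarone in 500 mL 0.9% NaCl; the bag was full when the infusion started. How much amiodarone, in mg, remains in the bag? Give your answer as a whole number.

0.84 mg/min × 60 min/hr = 50.4 mg/hr
Concentration = 762 mg ÷ 500 mL = 1.524 mg/mL
Rate = 50.4 mg/hr ÷ 1.524 mg/mL = 33.07087 mL/hr
Volume infused = 33.07087 mL/hr × 9.3 hr = 307.5591 mL
Volume remaining = 500 − 307.5591 = 192.4409 mL
Drug remaining = 192.4409 mL × 1.524 mg/mL = 293.28 mg

293 mg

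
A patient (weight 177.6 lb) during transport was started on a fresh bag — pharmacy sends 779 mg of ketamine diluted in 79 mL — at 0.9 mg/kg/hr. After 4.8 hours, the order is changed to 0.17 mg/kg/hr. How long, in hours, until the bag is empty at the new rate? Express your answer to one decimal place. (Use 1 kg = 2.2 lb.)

31.4 hours

Initial rate:
Weight = 177.6 lb ÷ 2.2 lb/kg = 80.72727 kg
Dose = 0.9 mg/kg/hr × 80.72727 kg = 72.65455 mg/hr
Concentration = 779 mg ÷ 79 mL = 9.860759 mg/mL
Rate = 72.65455 mg/hr ÷ 9.860759 mg/mL = 7.368048 mL/hr
Volume infused so far = 7.368048 mL/hr × 4.8 hr = 35.36663 mL
Volume remaining = 79 − 35.36663 = 43.63337 mL
New rate:
Dose = 0.17 mg/kg/hr × 80.72727 kg = 13.72364 mg/hr
Rate = 13.72364 mg/hr ÷ 9.860759 mg/mL = 1.391742 mL/hr
Time remaining = 43.63337 mL ÷ 1.391742 mL/hr = 31.35162 hr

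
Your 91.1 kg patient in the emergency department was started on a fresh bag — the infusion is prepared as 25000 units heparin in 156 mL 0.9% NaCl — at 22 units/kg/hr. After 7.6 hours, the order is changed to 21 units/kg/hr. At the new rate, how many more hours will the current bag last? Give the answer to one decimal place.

5.1 hours

Initial rate:
Dose = 22 units/kg/hr × 91.1 kg = 2004.2 units/hr
Concentration = 25000 units ÷ 156 mL = 160.2564 units/mL
Rate = 2004.2 units/hr ÷ 160.2564 units/mL = 12.50621 mL/hr
Volume infused so far = 12.50621 mL/hr × 7.6 hr = 95.04718 mL
Volume remaining = 156 − 95.04718 = 60.95282 mL
New rate:
Dose = 21 units/kg/hr × 91.1 kg = 1913.1 units/hr
Rate = 1913.1 units/hr ÷ 160.2564 units/mL = 11.93774 mL/hr
Time remaining = 60.95282 mL ÷ 11.93774 mL/hr = 5.105891 hr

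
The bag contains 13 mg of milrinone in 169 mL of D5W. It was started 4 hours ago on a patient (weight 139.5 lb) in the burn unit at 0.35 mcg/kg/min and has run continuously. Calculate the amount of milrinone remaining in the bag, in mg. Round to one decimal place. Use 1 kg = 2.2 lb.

Weight = 139.5 lb ÷ 2.2 lb/kg = 63.40909 kg
Dose = 0.35 mcg/kg/min × 63.40909 kg = 22.19318 mcg/min
22.19318 mcg/min × 60 min/hr = 1331.591 mcg/hr
Concentration = 13 mg ÷ 169 mL = 0.07692308 mg/mL = 76.92308 mcg/mL
Rate = 1331.591 mcg/hr ÷ 76.92308 mcg/mL = 17.31068 mL/hr
Volume infused = 17.31068 mL/hr × 4 hr = 69.24273 mL
Volume remaining = 169 − 69.24273 = 99.75727 mL
Drug remaining = 99.75727 mL × 76.92308 mcg/mL = 7673.636 mcg = 7.673636 mg

7.7 mg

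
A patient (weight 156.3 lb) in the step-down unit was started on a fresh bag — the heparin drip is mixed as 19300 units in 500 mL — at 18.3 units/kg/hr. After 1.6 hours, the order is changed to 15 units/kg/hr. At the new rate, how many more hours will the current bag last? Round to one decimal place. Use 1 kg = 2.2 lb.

16.2 hours

Initial rate:
Weight = 156.3 lb ÷ 2.2 lb/kg = 71.04545 kg
Dose = 18.3 units/kg/hr × 71.04545 kg = 1300.132 units/hr
Concentration = 19300 units ÷ 500 mL = 38.6 units/mL
Rate = 1300.132 units/hr ÷ 38.6 units/mL = 33.68217 mL/hr
Volume infused so far = 33.68217 mL/hr × 1.6 hr = 53.89147 mL
Volume remaining = 500 − 53.89147 = 446.1085 mL
New rate:
Dose = 15 units/kg/hr × 71.04545 kg = 1065.682 units/hr
Rate = 1065.682 units/hr ÷ 38.6 units/mL = 27.60834 mL/hr
Time remaining = 446.1085 mL ÷ 27.60834 mL/hr = 16.15847 hr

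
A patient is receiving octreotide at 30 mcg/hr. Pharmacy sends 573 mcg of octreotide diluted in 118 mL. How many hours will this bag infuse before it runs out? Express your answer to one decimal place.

Concentration = 573 mcg ÷ 118 mL = 4.855932 mcg/mL
Rate = 30 mcg/hr ÷ 4.855932 mcg/mL = 6.17801 mL/hr
Duration = 118 mL ÷ 6.17801 mL/hr = 19.1 hr

19.1 hours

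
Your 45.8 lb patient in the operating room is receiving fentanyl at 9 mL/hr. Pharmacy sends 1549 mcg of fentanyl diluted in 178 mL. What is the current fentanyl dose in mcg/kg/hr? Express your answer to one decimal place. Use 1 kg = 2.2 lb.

Weight = 45.8 lb ÷ 2.2 lb/kg = 20.81818 kg
Concentration = 1549 mcg ÷ 178 mL = 8.702247 mcg/mL
Drug rate = 9 mL/hr × 8.702247 mcg/mL = 78.32022 mcg/hr
78.32022 mcg/hr ÷ 20.81818 kg = 3.762107 mcg/kg/hr

3.8 mcg/kg/hr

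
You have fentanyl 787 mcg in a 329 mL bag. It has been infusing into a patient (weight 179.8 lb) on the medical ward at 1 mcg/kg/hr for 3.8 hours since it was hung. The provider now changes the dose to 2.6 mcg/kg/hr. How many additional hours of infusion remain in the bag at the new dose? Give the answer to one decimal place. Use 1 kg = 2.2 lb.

Initial rate:
Weight = 179.8 lb ÷ 2.2 lb/kg = 81.72727 kg
Dose = 1 mcg/kg/hr × 81.72727 kg = 81.72727 mcg/hr
Concentration = 787 mcg ÷ 329 mL = 2.392097 mcg/mL
Rate = 81.72727 mcg/hr ÷ 2.392097 mcg/mL = 34.16553 mL/hr
Volume infused so far = 34.16553 mL/hr × 3.8 hr = 129.829 mL
Volume remaining = 329 − 129.829 = 199.171 mL
New rate:
Dose = 2.6 mcg/kg/hr × 81.72727 kg = 212.4909 mcg/hr
Rate = 212.4909 mcg/hr ÷ 2.392097 mcg/mL = 88.83038 mL/hr
Time remaining = 199.171 mL ÷ 88.83038 mL/hr = 2.242149 hr

2.2 hours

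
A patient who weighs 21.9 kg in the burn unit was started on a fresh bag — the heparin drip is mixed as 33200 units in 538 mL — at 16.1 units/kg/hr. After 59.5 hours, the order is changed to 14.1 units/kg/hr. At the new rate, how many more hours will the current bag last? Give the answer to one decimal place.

39.6 hours

Initial rate:
Dose = 16.1 units/kg/hr × 21.9 kg = 352.59 units/hr
Concentration = 33200 units ÷ 538 mL = 61.71004 units/mL
Rate = 352.59 units/hr ÷ 61.71004 units/mL = 5.713657 mL/hr
Volume infused so far = 5.713657 mL/hr × 59.5 hr = 339.9626 mL
Volume remaining = 538 − 339.9626 = 198.0374 mL
New rate:
Dose = 14.1 units/kg/hr × 21.9 kg = 308.79 units/hr
Rate = 308.79 units/hr ÷ 61.71004 units/mL = 5.003886 mL/hr
Time remaining = 198.0374 mL ÷ 5.003886 mL/hr = 39.57672 hr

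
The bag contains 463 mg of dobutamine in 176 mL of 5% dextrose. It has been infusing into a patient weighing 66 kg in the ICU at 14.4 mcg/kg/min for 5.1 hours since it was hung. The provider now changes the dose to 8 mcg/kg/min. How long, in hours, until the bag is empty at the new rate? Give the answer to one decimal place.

Initial rate:
Dose = 14.4 mcg/kg/min × 66 kg = 950.4 mcg/min
950.4 mcg/min × 60 min/hr = 57024 mcg/hr
Concentration = 463 mg ÷ 176 mL = 2.630682 mg/mL = 2630.682 mcg/mL
Rate = 57024 mcg/hr ÷ 2630.682 mcg/mL = 21.67651 mL/hr
Volume infused so far = 21.67651 mL/hr × 5.1 hr = 110.5502 mL
Volume remaining = 176 − 110.5502 = 65.4498 mL
New rate:
Dose = 8 mcg/kg/min × 66 kg = 528 mcg/min
528 mcg/min × 60 min/hr = 31680 mcg/hr
Rate = 31680 mcg/hr ÷ 2630.682 mcg/mL = 12.04251 mL/hr
Time remaining = 65.4498 mL ÷ 12.04251 mL/hr = 5.434899 hr

5.4 hours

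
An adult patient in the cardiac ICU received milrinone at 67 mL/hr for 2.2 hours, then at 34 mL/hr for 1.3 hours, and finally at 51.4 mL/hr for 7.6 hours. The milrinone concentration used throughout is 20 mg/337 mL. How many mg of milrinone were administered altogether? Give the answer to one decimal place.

34.6 mg

Concentration = 20 mg ÷ 337 mL = 0.05934718 mg/mL
Stage 1: 67 mL/hr × 2.2 hr = 147.4 mL → 147.4 mL × 0.05934718 mg/mL = 8.747774 mg
Stage 2: 34 mL/hr × 1.3 hr = 44.2 mL → 44.2 mL × 0.05934718 mg/mL = 2.623145 mg
Stage 3: 51.4 mL/hr × 7.6 hr = 390.64 mL → 390.64 mL × 0.05934718 mg/mL = 23.18338 mg
Total = 8.747774 + 2.623145 + 23.18338 = 34.5543 mg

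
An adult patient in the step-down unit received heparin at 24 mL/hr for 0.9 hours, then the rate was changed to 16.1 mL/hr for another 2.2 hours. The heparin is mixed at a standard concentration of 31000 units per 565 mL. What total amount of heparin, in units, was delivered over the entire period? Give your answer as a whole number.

3129 units

Concentration = 31000 units ÷ 565 mL = 54.86726 units/mL
Stage 1: 24 mL/hr × 0.9 hr = 21.6 mL → 21.6 mL × 54.86726 units/mL = 1185.133 units
Stage 2: 16.1 mL/hr × 2.2 hr = 35.42 mL → 35.42 mL × 54.86726 units/mL = 1943.398 units
Total = 1185.133 + 1943.398 = 3128.531 units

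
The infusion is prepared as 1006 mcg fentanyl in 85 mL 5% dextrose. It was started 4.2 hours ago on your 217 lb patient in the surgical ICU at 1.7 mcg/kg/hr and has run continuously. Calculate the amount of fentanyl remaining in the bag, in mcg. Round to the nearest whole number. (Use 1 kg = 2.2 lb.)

Weight = 217 lb ÷ 2.2 lb/kg = 98.63636 kg
Dose = 1.7 mcg/kg/hr × 98.63636 kg = 167.6818 mcg/hr
Concentration = 1006 mcg ÷ 85 mL = 11.83529 mcg/mL
Rate = 167.6818 mcg/hr ÷ 11.83529 mcg/mL = 14.16795 mL/hr
Volume infused = 14.16795 mL/hr × 4.2 hr = 59.50538 mL
Volume remaining = 85 − 59.50538 = 25.49462 mL
Drug remaining = 25.49462 mL × 11.83529 mcg/mL = 301.7364 mcg

302 mcg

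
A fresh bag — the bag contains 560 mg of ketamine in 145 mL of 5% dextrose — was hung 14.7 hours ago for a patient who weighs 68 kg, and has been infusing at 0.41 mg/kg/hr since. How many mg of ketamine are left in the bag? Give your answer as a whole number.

Dose = 0.41 mg/kg/hr × 68 kg = 27.88 mg/hr
Concentration = 560 mg ÷ 145 mL = 3.862069 mg/mL
Rate = 27.88 mg/hr ÷ 3.862069 mg/mL = 7.218929 mL/hr
Volume infused = 7.218929 mL/hr × 14.7 hr = 106.1182 mL
Volume remaining = 145 − 106.1182 = 38.88175 mL
Drug remaining = 38.88175 mL × 3.862069 mg/mL = 150.164 mg

150 mg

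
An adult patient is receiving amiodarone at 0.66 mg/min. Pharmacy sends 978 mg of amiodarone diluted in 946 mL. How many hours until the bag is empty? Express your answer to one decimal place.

24.7 hours

0.66 mg/min × 60 min/hr = 39.6 mg/hr
Concentration = 978 mg ÷ 946 mL = 1.033827 mg/mL
Rate = 39.6 mg/hr ÷ 1.033827 mg/mL = 38.30429 mL/hr
Duration = 946 mL ÷ 38.30429 mL/hr = 24.69697 hr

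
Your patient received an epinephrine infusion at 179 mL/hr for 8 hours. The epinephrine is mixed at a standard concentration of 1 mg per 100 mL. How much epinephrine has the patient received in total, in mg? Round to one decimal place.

14.3 mg

Concentration = 1 mg ÷ 100 mL = 0.01 mg/mL = 10 mcg/mL
Drug rate = 179 mL/hr × 10 mcg/mL = 1790 mcg/hr
Total = 1790 mcg/hr × 8 hr = 14320 mcg = 14.32 mg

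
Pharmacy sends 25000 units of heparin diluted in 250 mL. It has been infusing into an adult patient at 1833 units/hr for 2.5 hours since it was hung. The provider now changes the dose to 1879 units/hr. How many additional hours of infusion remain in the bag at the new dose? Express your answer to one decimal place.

Initial rate:
Concentration = 25000 units ÷ 250 mL = 100 units/mL
Rate = 1833 units/hr ÷ 100 units/mL = 18.33 mL/hr
Volume infused so far = 18.33 mL/hr × 2.5 hr = 45.825 mL
Volume remaining = 250 − 45.825 = 204.175 mL
New rate:
Rate = 1879 units/hr ÷ 100 units/mL = 18.79 mL/hr
Time remaining = 204.175 mL ÷ 18.79 mL/hr = 10.86615 hr

10.9 hours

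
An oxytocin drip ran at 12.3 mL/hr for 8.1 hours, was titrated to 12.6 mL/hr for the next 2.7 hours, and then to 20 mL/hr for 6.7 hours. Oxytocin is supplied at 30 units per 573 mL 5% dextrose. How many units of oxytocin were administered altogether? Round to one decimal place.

14.0 units

Concentration = 30 units ÷ 573 mL = 0.05235602 units/mL
Stage 1: 12.3 mL/hr × 8.1 hr = 99.63 mL → 99.63 mL × 0.05235602 units/mL = 5.21623 units
Stage 2: 12.6 mL/hr × 2.7 hr = 34.02 mL → 34.02 mL × 0.05235602 units/mL = 1.781152 units
Stage 3: 20 mL/hr × 6.7 hr = 134 mL → 134 mL × 0.05235602 units/mL = 7.015707 units
Total = 5.21623 + 1.781152 + 7.015707 = 14.01309 units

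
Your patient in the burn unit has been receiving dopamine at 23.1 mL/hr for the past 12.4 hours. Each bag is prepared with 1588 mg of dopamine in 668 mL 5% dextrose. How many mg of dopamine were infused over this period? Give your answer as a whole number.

Concentration = 1588 mg ÷ 668 mL = 2.377246 mg/mL = 2377.246 mcg/mL
Drug rate = 23.1 mL/hr × 2377.246 mcg/mL = 54914.37 mcg/hr
Total = 54914.37 mcg/hr × 12.4 hr = 680938.2 mcg = 680.9382 mg

681 mg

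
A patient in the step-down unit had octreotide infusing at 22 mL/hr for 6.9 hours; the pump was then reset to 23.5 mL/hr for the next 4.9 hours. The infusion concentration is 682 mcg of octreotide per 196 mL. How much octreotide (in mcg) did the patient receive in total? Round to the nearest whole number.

Concentration = 682 mcg ÷ 196 mL = 3.479592 mcg/mL
Stage 1: 22 mL/hr × 6.9 hr = 151.8 mL → 151.8 mL × 3.479592 mcg/mL = 528.202 mcg
Stage 2: 23.5 mL/hr × 4.9 hr = 115.15 mL → 115.15 mL × 3.479592 mcg/mL = 400.675 mcg
Total = 528.202 + 400.675 = 928.877 mcg

929 mcg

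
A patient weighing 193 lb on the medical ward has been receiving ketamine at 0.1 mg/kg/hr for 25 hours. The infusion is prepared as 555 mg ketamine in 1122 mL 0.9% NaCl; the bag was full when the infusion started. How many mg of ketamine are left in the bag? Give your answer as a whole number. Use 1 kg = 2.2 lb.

336 mg

Weight = 193 lb ÷ 2.2 lb/kg = 87.72727 kg
Dose = 0.1 mg/kg/hr × 87.72727 kg = 8.772727 mg/hr
Concentration = 555 mg ÷ 1122 mL = 0.4946524 mg/mL
Rate = 8.772727 mg/hr ÷ 0.4946524 mg/mL = 17.73514 mL/hr
Volume infused = 17.73514 mL/hr × 25 hr = 443.3784 mL
Volume remaining = 1122 − 443.3784 = 678.6216 mL
Drug remaining = 678.6216 mL × 0.4946524 mg/mL = 335.6818 mg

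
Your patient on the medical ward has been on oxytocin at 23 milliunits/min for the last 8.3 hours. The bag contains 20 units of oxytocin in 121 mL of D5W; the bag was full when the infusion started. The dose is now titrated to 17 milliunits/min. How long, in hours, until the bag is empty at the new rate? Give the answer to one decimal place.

Initial rate:
23 milliunits/min × 60 min/hr = 1380 milliunits/hr
Concentration = 20 units ÷ 121 mL = 0.1652893 units/mL = 165.2893 milliunits/mL
Rate = 1380 milliunits/hr ÷ 165.2893 milliunits/mL = 8.349 mL/hr
Volume infused so far = 8.349 mL/hr × 8.3 hr = 69.2967 mL
Volume remaining = 121 − 69.2967 = 51.7033 mL
New rate:
17 milliunits/min × 60 min/hr = 1020 milliunits/hr
Rate = 1020 milliunits/hr ÷ 165.2893 milliunits/mL = 6.171 mL/hr
Time remaining = 51.7033 mL ÷ 6.171 mL/hr = 8.378431 hr

8.4 hours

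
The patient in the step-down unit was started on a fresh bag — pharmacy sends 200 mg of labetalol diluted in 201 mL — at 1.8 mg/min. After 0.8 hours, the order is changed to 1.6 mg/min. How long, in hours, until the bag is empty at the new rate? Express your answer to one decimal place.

Initial rate:
1.8 mg/min × 60 min/hr = 108 mg/hr
Concentration = 200 mg ÷ 201 mL = 0.9950249 mg/mL
Rate = 108 mg/hr ÷ 0.9950249 mg/mL = 108.54 mL/hr
Volume infused so far = 108.54 mL/hr × 0.8 hr = 86.832 mL
Volume remaining = 201 − 86.832 = 114.168 mL
New rate:
1.6 mg/min × 60 min/hr = 96 mg/hr
Rate = 96 mg/hr ÷ 0.9950249 mg/mL = 96.48 mL/hr
Time remaining = 114.168 mL ÷ 96.48 mL/hr = 1.183333 hr

1.2 hours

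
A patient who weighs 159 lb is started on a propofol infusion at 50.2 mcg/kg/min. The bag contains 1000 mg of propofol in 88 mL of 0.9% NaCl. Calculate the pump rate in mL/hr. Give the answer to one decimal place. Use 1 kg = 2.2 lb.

19.2 mL/hr

Weight = 159 lb ÷ 2.2 lb/kg = 72.27273 kg
Dose = 50.2 mcg/kg/min × 72.27273 kg = 3628.091 mcg/min
3628.091 mcg/min × 60 min/hr = 217685.5 mcg/hr
Concentration = 1000 mg ÷ 88 mL = 11.36364 mg/mL = 11363.64 mcg/mL
Rate = 217685.5 mcg/hr ÷ 11363.64 mcg/mL = 19.15632 mL/hr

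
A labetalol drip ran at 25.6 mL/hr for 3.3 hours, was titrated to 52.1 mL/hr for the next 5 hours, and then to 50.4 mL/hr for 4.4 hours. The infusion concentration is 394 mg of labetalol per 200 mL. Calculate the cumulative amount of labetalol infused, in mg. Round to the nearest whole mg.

Concentration = 394 mg ÷ 200 mL = 1.97 mg/mL
Stage 1: 25.6 mL/hr × 3.3 hr = 84.48 mL → 84.48 mL × 1.97 mg/mL = 166.4256 mg
Stage 2: 52.1 mL/hr × 5 hr = 260.5 mL → 260.5 mL × 1.97 mg/mL = 513.185 mg
Stage 3: 50.4 mL/hr × 4.4 hr = 221.76 mL → 221.76 mL × 1.97 mg/mL = 436.8672 mg
Total = 166.4256 + 513.185 + 436.8672 = 1116.478 mg

1116 mg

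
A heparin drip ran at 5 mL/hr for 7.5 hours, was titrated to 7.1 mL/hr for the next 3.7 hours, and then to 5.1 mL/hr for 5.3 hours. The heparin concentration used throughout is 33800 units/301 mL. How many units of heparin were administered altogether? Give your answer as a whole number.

10196 units

Concentration = 33800 units ÷ 301 mL = 112.2924 units/mL
Stage 1: 5 mL/hr × 7.5 hr = 37.5 mL → 37.5 mL × 112.2924 units/mL = 4210.963 units
Stage 2: 7.1 mL/hr × 3.7 hr = 26.27 mL → 26.27 mL × 112.2924 units/mL = 2949.92 units
Stage 3: 5.1 mL/hr × 5.3 hr = 27.03 mL → 27.03 mL × 112.2924 units/mL = 3035.262 units
Total = 4210.963 + 2949.92 + 3035.262 = 10196.15 units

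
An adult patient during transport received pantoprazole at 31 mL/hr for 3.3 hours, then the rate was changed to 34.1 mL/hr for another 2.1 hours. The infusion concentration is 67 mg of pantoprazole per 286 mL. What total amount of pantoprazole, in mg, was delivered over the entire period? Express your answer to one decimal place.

40.7 mg

Concentration = 67 mg ÷ 286 mL = 0.2342657 mg/mL
Stage 1: 31 mL/hr × 3.3 hr = 102.3 mL → 102.3 mL × 0.2342657 mg/mL = 23.96538 mg
Stage 2: 34.1 mL/hr × 2.1 hr = 71.61 mL → 71.61 mL × 0.2342657 mg/mL = 16.77577 mg
Total = 23.96538 + 16.77577 = 40.74115 mg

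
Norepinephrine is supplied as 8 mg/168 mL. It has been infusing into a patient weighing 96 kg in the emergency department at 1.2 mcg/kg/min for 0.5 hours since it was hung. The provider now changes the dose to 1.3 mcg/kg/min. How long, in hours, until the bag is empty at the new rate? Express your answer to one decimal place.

Initial rate:
Dose = 1.2 mcg/kg/min × 96 kg = 115.2 mcg/min
115.2 mcg/min × 60 min/hr = 6912 mcg/hr
Concentration = 8 mg ÷ 168 mL = 0.04761905 mg/mL = 47.61905 mcg/mL
Rate = 6912 mcg/hr ÷ 47.61905 mcg/mL = 145.152 mL/hr
Volume infused so far = 145.152 mL/hr × 0.5 hr = 72.576 mL
Volume remaining = 168 − 72.576 = 95.424 mL
New rate:
Dose = 1.3 mcg/kg/min × 96 kg = 124.8 mcg/min
124.8 mcg/min × 60 min/hr = 7488 mcg/hr
Rate = 7488 mcg/hr ÷ 47.61905 mcg/mL = 157.248 mL/hr
Time remaining = 95.424 mL ÷ 157.248 mL/hr = 0.6068376 hr

0.6 hours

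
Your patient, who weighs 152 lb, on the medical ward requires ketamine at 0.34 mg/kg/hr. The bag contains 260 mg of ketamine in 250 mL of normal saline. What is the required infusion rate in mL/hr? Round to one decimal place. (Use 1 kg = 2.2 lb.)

22.6 mL/hr

Weight = 152 lb ÷ 2.2 lb/kg = 69.09091 kg
Dose = 0.34 mg/kg/hr × 69.09091 kg = 23.49091 mg/hr
Concentration = 260 mg ÷ 250 mL = 1.04 mg/mL
Rate = 23.49091 mg/hr ÷ 1.04 mg/mL = 22.58741 mL/hr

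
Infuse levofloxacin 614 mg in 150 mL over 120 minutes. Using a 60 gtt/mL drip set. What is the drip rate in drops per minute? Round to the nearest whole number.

150 mL ÷ (120 min) = 1.25 mL/min
1.25 mL/min × 60 gtt/mL = 75 gtt/min

75 gtt/min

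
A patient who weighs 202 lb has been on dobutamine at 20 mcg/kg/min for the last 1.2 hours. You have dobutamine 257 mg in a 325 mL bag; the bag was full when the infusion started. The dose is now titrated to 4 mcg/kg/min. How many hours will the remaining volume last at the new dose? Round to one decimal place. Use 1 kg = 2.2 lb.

Initial rate:
Weight = 202 lb ÷ 2.2 lb/kg = 91.81818 kg
Dose = 20 mcg/kg/min × 91.81818 kg = 1836.364 mcg/min
1836.364 mcg/min × 60 min/hr = 110181.8 mcg/hr
Concentration = 257 mg ÷ 325 mL = 0.7907692 mg/mL = 790.7692 mcg/mL
Rate = 110181.8 mcg/hr ÷ 790.7692 mcg/mL = 139.335 mL/hr
Volume infused so far = 139.335 mL/hr × 1.2 hr = 167.202 mL
Volume remaining = 325 − 167.202 = 157.798 mL
New rate:
Dose = 4 mcg/kg/min × 91.81818 kg = 367.2727 mcg/min
367.2727 mcg/min × 60 min/hr = 22036.36 mcg/hr
Rate = 22036.36 mcg/hr ÷ 790.7692 mcg/mL = 27.867 mL/hr
Time remaining = 157.798 mL ÷ 27.867 mL/hr = 5.662541 hr

5.7 hours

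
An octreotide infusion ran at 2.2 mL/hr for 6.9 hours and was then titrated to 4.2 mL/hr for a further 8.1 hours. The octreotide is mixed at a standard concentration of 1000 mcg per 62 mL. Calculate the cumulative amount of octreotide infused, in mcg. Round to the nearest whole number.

794 mcg

Concentration = 1000 mcg ÷ 62 mL = 16.12903 mcg/mL
Stage 1: 2.2 mL/hr × 6.9 hr = 15.18 mL → 15.18 mL × 16.12903 mcg/mL = 244.8387 mcg
Stage 2: 4.2 mL/hr × 8.1 hr = 34.02 mL → 34.02 mL × 16.12903 mcg/mL = 548.7097 mcg
Total = 244.8387 + 548.7097 = 793.5484 mcg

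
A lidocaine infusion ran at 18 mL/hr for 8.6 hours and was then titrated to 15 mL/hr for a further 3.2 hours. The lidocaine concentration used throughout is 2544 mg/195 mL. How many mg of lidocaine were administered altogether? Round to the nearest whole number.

Concentration = 2544 mg ÷ 195 mL = 13.04615 mg/mL
Stage 1: 18 mL/hr × 8.6 hr = 154.8 mL → 154.8 mL × 13.04615 mg/mL = 2019.545 mg
Stage 2: 15 mL/hr × 3.2 hr = 48 mL → 48 mL × 13.04615 mg/mL = 626.2154 mg
Total = 2019.545 + 626.2154 = 2645.76 mg

2646 mg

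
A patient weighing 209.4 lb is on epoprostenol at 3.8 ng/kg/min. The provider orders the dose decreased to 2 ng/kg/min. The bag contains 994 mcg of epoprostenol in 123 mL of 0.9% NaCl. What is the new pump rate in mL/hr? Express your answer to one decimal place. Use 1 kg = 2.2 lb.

1.4 mL/hr

Weight = 209.4 lb ÷ 2.2 lb/kg = 95.18182 kg
Dose = 2 ng/kg/min × 95.18182 kg = 190.3636 ng/min
190.3636 ng/min × 60 min/hr = 11421.82 ng/hr
Concentration = 994 mcg ÷ 123 mL = 8.081301 mcg/mL = 8081.301 ng/mL
Rate = 11421.82 ng/hr ÷ 8081.301 ng/mL = 1.413364 mL/hr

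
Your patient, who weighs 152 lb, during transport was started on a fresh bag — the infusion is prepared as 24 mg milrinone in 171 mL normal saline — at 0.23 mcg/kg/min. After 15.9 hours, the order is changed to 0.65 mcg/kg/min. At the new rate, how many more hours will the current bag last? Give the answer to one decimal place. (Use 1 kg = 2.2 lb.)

Initial rate:
Weight = 152 lb ÷ 2.2 lb/kg = 69.09091 kg
Dose = 0.23 mcg/kg/min × 69.09091 kg = 15.89091 mcg/min
15.89091 mcg/min × 60 min/hr = 953.4545 mcg/hr
Concentration = 24 mg ÷ 171 mL = 0.1403509 mg/mL = 140.3509 mcg/mL
Rate = 953.4545 mcg/hr ÷ 140.3509 mcg/mL = 6.793364 mL/hr
Volume infused so far = 6.793364 mL/hr × 15.9 hr = 108.0145 mL
Volume remaining = 171 − 108.0145 = 62.98552 mL
New rate:
Dose = 0.65 mcg/kg/min × 69.09091 kg = 44.90909 mcg/min
44.90909 mcg/min × 60 min/hr = 2694.545 mcg/hr
Rate = 2694.545 mcg/hr ÷ 140.3509 mcg/mL = 19.19864 mL/hr
Time remaining = 62.98552 mL ÷ 19.19864 mL/hr = 3.280729 hr

3.3 hours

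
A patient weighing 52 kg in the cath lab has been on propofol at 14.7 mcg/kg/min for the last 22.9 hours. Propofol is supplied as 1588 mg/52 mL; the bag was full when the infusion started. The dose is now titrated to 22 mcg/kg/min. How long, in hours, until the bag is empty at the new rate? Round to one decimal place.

7.8 hours

Initial rate:
Dose = 14.7 mcg/kg/min × 52 kg = 764.4 mcg/min
764.4 mcg/min × 60 min/hr = 45864 mcg/hr
Concentration = 1588 mg ÷ 52 mL = 30.53846 mg/mL = 30538.46 mcg/mL
Rate = 45864 mcg/hr ÷ 30538.46 mcg/mL = 1.501844 mL/hr
Volume infused so far = 1.501844 mL/hr × 22.9 hr = 34.39222 mL
Volume remaining = 52 − 34.39222 = 17.60778 mL
New rate:
Dose = 22 mcg/kg/min × 52 kg = 1144 mcg/min
1144 mcg/min × 60 min/hr = 68640 mcg/hr
Rate = 68640 mcg/hr ÷ 30538.46 mcg/mL = 2.247657 mL/hr
Time remaining = 17.60778 mL ÷ 2.247657 mL/hr = 7.833834 hr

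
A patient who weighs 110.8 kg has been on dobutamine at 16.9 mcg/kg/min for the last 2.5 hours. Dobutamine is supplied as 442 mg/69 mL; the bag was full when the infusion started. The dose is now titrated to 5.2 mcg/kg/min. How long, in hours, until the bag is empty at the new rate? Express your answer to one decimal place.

Initial rate:
Dose = 16.9 mcg/kg/min × 110.8 kg = 1872.52 mcg/min
1872.52 mcg/min × 60 min/hr = 112351.2 mcg/hr
Concentration = 442 mg ÷ 69 mL = 6.405797 mg/mL = 6405.797 mcg/mL
Rate = 112351.2 mcg/hr ÷ 6405.797 mcg/mL = 17.53899 mL/hr
Volume infused so far = 17.53899 mL/hr × 2.5 hr = 43.84747 mL
Volume remaining = 69 − 43.84747 = 25.15253 mL
New rate:
Dose = 5.2 mcg/kg/min × 110.8 kg = 576.16 mcg/min
576.16 mcg/min × 60 min/hr = 34569.6 mcg/hr
Rate = 34569.6 mcg/hr ÷ 6405.797 mcg/mL = 5.396612 mL/hr
Time remaining = 25.15253 mL ÷ 5.396612 mL/hr = 4.6608 hr

4.7 hours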